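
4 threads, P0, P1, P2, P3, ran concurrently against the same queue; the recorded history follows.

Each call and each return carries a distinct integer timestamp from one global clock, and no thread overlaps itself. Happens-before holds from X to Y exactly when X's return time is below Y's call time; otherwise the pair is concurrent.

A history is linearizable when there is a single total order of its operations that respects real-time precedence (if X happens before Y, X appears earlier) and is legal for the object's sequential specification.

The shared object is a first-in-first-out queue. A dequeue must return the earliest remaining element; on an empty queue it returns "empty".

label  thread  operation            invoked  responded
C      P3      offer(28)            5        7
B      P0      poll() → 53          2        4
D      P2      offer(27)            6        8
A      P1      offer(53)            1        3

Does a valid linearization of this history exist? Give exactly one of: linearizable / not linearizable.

linearizable

witness order: A, B, C, D
1. A offer(53), leaving queue <53>
2. B poll() → 53, leaving queue <>
3. C offer(28), leaving queue <28>
4. D offer(27), leaving queue <28,27>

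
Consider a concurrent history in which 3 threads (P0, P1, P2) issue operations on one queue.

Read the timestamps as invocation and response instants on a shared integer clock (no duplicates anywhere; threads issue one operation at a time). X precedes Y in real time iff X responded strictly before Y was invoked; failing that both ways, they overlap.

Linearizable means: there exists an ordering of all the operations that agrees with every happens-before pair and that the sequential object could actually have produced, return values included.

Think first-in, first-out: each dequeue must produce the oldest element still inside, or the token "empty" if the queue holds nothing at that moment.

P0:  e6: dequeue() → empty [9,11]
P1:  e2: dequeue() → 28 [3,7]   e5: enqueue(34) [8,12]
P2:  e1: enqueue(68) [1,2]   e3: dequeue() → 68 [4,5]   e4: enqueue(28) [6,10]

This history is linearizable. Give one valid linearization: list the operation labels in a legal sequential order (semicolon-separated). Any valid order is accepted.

e1; e3; e4; e2; e6; e5

step 1: e1 enqueue(68) — queue <68>
step 2: e3 dequeue() → 68 — queue <>
step 3: e4 enqueue(28) — queue <28>
step 4: e2 dequeue() → 28 — queue <>
step 5: e6 dequeue() → empty — queue <>
step 6: e5 enqueue(34) — queue <34>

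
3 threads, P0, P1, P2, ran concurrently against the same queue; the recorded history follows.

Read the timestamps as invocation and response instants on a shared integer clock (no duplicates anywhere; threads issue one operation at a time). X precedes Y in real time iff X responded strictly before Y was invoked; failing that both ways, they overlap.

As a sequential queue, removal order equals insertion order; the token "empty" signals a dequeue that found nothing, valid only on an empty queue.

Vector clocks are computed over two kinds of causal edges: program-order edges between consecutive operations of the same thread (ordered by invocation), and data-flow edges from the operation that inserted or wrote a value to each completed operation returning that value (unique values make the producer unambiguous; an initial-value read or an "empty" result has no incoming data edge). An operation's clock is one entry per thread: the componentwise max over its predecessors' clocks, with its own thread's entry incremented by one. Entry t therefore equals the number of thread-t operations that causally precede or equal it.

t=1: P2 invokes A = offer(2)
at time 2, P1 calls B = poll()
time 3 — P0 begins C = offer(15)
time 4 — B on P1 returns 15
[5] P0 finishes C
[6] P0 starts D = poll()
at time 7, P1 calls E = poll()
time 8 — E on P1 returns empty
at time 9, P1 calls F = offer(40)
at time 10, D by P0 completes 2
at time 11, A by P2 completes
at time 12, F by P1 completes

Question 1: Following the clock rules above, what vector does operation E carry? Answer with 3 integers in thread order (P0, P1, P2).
Answer: (1, 2, 0)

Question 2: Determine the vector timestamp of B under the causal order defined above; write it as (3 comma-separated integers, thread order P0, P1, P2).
Answer: (1, 1, 0)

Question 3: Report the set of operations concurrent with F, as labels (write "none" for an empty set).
Answer: A, D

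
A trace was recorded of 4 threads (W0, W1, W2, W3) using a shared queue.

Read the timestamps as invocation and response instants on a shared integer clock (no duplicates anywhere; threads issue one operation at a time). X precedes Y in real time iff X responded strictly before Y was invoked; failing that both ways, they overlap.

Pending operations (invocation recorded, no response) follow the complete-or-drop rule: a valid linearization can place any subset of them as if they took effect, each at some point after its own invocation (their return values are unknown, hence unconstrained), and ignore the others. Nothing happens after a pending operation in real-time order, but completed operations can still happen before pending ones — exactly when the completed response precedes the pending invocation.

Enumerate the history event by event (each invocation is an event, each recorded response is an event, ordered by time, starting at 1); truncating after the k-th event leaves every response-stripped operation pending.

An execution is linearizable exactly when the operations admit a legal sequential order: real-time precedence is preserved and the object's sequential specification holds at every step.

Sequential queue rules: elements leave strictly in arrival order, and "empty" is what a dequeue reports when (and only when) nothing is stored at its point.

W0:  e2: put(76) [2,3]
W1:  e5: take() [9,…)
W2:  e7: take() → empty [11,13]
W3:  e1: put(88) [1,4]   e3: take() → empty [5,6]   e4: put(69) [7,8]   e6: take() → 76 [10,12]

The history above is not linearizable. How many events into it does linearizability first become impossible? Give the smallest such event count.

6

a valid linearization of events 1..5 exists, for instance e1, e2:
after step 1 (e1 put(88)): queue <88>
after step 2 (e2 put(76)): queue <88,76>
with event 6 included (e3 responding at time 6), all real-time-consistent orders fail
one such order, e1, e2, e3, breaks at step 3 where e3 take() → empty is illegal
one such order, e2, e1, e3, breaks at step 3 where e3 take() → empty is illegal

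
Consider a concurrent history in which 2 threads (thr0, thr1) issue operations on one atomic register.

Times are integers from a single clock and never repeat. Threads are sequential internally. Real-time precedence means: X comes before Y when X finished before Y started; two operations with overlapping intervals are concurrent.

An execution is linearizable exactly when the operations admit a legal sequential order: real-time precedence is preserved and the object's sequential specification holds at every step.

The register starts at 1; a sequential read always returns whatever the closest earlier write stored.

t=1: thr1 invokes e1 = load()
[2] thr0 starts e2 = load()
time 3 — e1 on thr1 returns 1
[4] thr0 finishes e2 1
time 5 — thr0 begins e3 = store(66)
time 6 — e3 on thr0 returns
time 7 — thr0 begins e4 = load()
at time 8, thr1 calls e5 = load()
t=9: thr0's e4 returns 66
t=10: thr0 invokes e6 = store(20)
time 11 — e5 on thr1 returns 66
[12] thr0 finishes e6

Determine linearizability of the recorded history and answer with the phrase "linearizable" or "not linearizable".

one valid linearization: e1, e2, e3, e4, e5, e6
step 1: e1 load() → 1 — value 1
step 2: e2 load() → 1 — value 1
step 3: e3 store(66) — value 66
step 4: e4 load() → 66 — value 66
step 5: e5 load() → 66 — value 66
step 6: e6 store(20) — value 20

linearizable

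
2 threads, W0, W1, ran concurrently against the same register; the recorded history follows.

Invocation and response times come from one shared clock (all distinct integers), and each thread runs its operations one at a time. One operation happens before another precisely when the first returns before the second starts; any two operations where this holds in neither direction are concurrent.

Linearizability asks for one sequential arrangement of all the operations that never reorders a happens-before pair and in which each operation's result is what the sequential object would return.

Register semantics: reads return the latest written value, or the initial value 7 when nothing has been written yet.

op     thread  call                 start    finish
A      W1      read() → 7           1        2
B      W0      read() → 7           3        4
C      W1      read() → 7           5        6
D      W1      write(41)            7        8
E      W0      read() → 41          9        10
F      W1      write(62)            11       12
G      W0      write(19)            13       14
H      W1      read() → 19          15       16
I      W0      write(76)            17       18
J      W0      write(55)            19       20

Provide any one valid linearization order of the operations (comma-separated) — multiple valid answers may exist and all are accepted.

A, B, C, D, E, F, G, H, I, J

step 1: A read() → 7 — value 7
step 2: B read() → 7 — value 7
step 3: C read() → 7 — value 7
step 4: D write(41) — value 41
step 5: E read() → 41 — value 41
step 6: F write(62) — value 62
step 7: G write(19) — value 19
step 8: H read() → 19 — value 19
step 9: I write(76) — value 76
step 10: J write(55) — value 55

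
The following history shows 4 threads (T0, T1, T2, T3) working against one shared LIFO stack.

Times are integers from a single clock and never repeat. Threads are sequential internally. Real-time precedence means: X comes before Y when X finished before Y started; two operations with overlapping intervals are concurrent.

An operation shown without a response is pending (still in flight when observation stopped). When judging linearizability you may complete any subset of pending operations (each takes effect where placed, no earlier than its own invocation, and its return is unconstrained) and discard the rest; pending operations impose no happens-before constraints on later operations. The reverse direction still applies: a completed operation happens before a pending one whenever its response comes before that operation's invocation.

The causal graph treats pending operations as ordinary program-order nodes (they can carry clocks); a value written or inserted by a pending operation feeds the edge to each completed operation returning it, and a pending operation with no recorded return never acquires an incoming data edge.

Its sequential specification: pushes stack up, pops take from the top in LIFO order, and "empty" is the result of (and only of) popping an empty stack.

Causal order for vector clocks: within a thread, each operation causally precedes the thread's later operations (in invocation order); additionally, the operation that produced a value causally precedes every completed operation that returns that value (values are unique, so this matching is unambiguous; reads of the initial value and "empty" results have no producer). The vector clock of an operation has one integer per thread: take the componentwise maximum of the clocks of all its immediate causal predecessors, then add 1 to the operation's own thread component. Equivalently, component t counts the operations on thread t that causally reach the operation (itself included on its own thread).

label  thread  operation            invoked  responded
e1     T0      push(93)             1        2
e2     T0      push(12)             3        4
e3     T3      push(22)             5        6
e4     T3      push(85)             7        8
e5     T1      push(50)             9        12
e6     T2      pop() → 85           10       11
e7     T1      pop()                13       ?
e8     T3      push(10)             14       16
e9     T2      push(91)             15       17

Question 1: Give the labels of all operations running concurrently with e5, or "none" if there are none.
Answer: e6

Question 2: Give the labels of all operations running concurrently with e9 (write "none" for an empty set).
Answer: e7, e8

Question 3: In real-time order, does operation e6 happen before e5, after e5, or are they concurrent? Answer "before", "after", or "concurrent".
Answer: concurrent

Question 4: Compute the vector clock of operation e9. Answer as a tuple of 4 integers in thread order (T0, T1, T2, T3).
Answer: (0, 0, 2, 2)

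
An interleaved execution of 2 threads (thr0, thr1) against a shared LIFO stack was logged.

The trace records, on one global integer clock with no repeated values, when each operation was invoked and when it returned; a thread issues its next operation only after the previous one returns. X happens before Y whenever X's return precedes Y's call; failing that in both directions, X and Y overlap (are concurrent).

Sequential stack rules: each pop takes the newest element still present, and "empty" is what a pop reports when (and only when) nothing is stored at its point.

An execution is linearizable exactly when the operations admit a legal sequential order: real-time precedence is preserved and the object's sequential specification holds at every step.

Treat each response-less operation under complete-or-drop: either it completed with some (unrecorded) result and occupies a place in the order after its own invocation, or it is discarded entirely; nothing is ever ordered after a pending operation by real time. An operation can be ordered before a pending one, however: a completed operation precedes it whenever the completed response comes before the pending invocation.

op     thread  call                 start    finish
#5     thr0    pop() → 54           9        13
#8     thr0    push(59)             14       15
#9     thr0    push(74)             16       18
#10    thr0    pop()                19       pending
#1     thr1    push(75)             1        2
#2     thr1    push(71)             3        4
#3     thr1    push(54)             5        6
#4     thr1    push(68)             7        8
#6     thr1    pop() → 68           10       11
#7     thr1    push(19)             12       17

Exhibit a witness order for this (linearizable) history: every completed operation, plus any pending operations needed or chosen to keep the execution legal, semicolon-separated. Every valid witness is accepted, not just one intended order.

#1; #2; #3; #4; #6; #5; #7; #8; #9

1. #1 push(75), leaving stack <75>
2. #2 push(71), leaving stack <75,71>
3. #3 push(54), leaving stack <75,71,54>
4. #4 push(68), leaving stack <75,71,54,68>
5. #6 pop() → 68, leaving stack <75,71,54>
6. #5 pop() → 54, leaving stack <75,71>
7. #7 push(19), leaving stack <75,71,19>
8. #8 push(59), leaving stack <75,71,19,59>
9. #9 push(74), leaving stack <75,71,19,59,74>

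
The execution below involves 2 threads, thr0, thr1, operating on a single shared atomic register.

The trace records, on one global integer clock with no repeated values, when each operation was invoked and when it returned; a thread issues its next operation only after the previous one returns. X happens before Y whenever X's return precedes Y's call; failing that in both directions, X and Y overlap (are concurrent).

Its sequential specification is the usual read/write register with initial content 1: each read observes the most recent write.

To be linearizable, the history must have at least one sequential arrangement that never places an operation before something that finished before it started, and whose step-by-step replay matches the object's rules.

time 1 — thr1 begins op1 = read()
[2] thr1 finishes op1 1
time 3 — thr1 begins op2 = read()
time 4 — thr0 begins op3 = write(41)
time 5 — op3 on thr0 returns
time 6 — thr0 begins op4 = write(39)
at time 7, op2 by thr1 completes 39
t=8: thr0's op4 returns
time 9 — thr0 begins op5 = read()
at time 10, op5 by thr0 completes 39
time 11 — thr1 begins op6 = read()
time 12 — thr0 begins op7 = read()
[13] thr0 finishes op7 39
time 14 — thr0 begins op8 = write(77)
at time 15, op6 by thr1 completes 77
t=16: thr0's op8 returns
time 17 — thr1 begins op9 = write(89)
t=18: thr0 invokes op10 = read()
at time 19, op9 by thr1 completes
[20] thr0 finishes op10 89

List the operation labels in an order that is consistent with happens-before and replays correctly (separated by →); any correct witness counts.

step 1: op1 read() → 1 — value 1
step 2: op3 write(41) — value 41
step 3: op4 write(39) — value 39
step 4: op2 read() → 39 — value 39
step 5: op5 read() → 39 — value 39
step 6: op7 read() → 39 — value 39
step 7: op8 write(77) — value 77
step 8: op6 read() → 77 — value 77
step 9: op9 write(89) — value 89
step 10: op10 read() → 89 — value 89

op1 → op3 → op4 → op2 → op5 → op7 → op8 → op6 → op9 → op10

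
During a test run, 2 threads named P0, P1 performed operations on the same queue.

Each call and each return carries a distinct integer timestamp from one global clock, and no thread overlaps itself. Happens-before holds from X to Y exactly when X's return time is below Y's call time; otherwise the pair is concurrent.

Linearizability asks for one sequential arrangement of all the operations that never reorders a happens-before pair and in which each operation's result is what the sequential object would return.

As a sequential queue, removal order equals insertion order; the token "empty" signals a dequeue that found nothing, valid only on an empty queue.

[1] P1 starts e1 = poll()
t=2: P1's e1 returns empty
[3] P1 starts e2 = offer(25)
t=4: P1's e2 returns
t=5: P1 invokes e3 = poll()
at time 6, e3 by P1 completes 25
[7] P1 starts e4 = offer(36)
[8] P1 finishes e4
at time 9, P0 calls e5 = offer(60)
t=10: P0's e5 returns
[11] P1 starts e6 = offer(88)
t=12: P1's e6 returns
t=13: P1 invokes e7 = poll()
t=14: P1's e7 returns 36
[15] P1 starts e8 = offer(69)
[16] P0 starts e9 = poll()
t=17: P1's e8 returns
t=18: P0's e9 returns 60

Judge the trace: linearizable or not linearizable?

linearizable

one valid linearization: e1, e2, e3, e4, e5, e6, e7, e8, e9
step 1: e1 poll() → empty — queue <>
step 2: e2 offer(25) — queue <25>
step 3: e3 poll() → 25 — queue <>
step 4: e4 offer(36) — queue <36>
step 5: e5 offer(60) — queue <36,60>
step 6: e6 offer(88) — queue <36,60,88>
step 7: e7 poll() → 36 — queue <60,88>
step 8: e8 offer(69) — queue <60,88,69>
step 9: e9 poll() → 60 — queue <88,69>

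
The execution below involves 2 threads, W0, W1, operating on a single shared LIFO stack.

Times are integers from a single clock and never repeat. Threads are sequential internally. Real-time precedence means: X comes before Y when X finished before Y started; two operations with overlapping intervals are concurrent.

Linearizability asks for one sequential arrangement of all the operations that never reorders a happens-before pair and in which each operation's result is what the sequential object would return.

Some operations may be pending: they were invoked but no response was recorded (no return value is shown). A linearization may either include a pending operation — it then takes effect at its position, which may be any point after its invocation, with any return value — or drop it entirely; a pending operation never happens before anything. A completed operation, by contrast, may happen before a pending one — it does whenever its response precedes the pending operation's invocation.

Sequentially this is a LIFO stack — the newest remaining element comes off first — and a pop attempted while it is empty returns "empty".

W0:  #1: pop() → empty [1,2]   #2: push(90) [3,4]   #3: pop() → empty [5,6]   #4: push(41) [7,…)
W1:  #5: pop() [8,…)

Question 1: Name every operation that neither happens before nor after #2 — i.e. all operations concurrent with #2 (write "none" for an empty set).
none

concurrent with #2 ([3,4]): every op whose interval crosses 3..4
#1 [1,2]: before
#3 [5,6]: after
#4 [7,…): after
#5 [8,…): after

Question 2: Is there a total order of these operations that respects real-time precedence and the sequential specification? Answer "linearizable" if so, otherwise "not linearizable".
not linearizable

through event 5 a valid linearization exists; event 6 (#3 responding at time 6) ends that
a single order respects real time; the 3 completed LIFO stack operations fail replay along it
one such order, #1, #2, #3, breaks at step 3 where #3 pop() → empty is illegal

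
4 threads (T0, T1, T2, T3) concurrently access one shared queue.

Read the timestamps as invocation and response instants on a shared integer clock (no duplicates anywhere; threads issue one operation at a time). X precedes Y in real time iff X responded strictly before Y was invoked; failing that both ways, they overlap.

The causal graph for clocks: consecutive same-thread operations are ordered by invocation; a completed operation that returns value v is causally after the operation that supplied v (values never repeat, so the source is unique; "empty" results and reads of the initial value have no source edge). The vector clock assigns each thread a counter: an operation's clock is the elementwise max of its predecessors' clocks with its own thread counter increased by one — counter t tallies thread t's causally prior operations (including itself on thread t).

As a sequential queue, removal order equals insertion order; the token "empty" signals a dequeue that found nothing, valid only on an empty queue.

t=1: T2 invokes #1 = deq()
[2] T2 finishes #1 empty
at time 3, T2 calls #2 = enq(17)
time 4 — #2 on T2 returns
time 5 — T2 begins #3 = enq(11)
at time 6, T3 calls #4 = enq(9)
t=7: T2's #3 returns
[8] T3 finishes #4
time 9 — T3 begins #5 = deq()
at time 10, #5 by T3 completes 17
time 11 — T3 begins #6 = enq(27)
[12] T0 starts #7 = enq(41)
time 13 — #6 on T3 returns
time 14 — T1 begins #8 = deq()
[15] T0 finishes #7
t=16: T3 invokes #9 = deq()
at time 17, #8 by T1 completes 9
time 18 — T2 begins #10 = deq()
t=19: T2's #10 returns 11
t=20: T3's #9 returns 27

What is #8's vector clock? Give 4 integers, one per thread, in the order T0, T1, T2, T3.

(0, 1, 0, 1)

no predecessors for #4 (invoked 6): T3 increments from zero → (0, 0, 0, 1)
no predecessors for #1 (invoked 1): T2 increments from zero → (0, 0, 1, 0)
no predecessors for #7 (invoked 12): T0 increments from zero → (1, 0, 0, 0)
from VC(#1)=(0, 0, 1, 0), #2 (invoked 3) maxes components and bumps T2 → (0, 0, 2, 0)
from VC(#4)=(0, 0, 0, 1), #8 (invoked 14) maxes components and bumps T1 → (0, 1, 0, 1)
from VC(#2)=(0, 0, 2, 0), #3 (invoked 5) maxes components and bumps T2 → (0, 0, 3, 0)
from VC(#2)=(0, 0, 2, 0), VC(#4)=(0, 0, 0, 1), #5 (invoked 9) maxes components and bumps T3 → (0, 0, 2, 2)
from VC(#3)=(0, 0, 3, 0), #10 (invoked 18) maxes components and bumps T2 → (0, 0, 4, 0)
from VC(#5)=(0, 0, 2, 2), #6 (invoked 11) maxes components and bumps T3 → (0, 0, 2, 3)
from VC(#6)=(0, 0, 2, 3), #9 (invoked 16) maxes components and bumps T3 → (0, 0, 2, 4)
target: VC(#8) = (0, 1, 0, 1)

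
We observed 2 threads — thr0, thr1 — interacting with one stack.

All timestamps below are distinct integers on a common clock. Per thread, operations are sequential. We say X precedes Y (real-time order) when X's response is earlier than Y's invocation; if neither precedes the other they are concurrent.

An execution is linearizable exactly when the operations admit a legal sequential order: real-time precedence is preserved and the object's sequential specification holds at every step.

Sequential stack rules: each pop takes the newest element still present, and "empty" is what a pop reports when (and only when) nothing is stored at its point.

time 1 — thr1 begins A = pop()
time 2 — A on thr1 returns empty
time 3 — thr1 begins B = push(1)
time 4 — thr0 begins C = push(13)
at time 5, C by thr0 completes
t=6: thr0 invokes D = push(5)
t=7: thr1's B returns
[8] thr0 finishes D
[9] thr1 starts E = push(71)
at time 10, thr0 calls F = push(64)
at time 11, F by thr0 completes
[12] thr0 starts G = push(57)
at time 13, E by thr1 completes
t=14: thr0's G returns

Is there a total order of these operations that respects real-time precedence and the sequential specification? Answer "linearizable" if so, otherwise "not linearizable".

linearizable

one valid linearization: A, B, C, D, E, F, G
step 1: A pop() → empty — stack <>
step 2: B push(1) — stack <1>
step 3: C push(13) — stack <1,13>
step 4: D push(5) — stack <1,13,5>
step 5: E push(71) — stack <1,13,5,71>
step 6: F push(64) — stack <1,13,5,71,64>
step 7: G push(57) — stack <1,13,5,71,64,57>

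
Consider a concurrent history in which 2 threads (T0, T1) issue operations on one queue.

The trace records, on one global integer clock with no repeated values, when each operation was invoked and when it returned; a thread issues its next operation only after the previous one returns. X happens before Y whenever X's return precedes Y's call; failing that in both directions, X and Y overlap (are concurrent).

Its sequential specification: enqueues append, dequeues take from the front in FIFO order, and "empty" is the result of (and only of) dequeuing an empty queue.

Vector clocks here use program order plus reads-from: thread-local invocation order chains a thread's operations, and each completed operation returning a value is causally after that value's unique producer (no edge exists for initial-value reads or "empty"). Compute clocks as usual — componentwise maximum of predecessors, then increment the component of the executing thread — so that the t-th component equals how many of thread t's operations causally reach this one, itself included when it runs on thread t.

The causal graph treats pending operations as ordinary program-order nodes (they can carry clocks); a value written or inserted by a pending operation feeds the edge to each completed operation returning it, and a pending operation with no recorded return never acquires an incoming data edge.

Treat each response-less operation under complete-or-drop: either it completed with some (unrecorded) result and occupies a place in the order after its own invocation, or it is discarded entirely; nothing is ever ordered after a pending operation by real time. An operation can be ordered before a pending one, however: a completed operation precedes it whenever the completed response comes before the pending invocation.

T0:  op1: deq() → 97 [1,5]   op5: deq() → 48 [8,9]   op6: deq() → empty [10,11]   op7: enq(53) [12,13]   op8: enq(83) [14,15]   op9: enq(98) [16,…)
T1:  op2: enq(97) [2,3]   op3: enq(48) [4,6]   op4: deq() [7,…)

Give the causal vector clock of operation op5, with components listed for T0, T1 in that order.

(2, 2)

root op op2, invoked 2: fresh clock plus T1's own tick → (0, 1)
invoked at 4, op3 merges VC(op2)=(0, 1) and bumps T1's slot → (0, 2)
invoked at 1, op1 merges VC(op2)=(0, 1) and bumps T0's slot → (1, 1)
invoked at 7, op4 merges VC(op3)=(0, 2) and bumps T1's slot → (0, 3)
invoked at 8, op5 merges VC(op1)=(1, 1), VC(op3)=(0, 2) and bumps T0's slot → (2, 2)
invoked at 10, op6 merges VC(op5)=(2, 2) and bumps T0's slot → (3, 2)
invoked at 12, op7 merges VC(op6)=(3, 2) and bumps T0's slot → (4, 2)
invoked at 14, op8 merges VC(op7)=(4, 2) and bumps T0's slot → (5, 2)
invoked at 16, op9 merges VC(op8)=(5, 2) and bumps T0's slot → (6, 2)
target: VC(op5) = (2, 2)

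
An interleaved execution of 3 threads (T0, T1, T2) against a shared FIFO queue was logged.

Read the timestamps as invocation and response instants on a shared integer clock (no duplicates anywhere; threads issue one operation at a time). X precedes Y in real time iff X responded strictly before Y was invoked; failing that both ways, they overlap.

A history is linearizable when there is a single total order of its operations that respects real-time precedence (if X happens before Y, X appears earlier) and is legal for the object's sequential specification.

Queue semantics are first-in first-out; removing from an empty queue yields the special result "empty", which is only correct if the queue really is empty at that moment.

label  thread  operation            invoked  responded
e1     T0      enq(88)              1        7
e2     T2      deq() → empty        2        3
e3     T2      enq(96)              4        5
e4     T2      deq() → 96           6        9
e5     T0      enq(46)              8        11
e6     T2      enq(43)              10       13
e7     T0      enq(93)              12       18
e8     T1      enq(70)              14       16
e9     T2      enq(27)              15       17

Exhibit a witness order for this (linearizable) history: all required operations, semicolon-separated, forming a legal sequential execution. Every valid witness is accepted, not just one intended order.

1. e2 deq() → empty, leaving queue <>
2. e3 enq(96), leaving queue <96>
3. e1 enq(88), leaving queue <96,88>
4. e4 deq() → 96, leaving queue <88>
5. e5 enq(46), leaving queue <88,46>
6. e6 enq(43), leaving queue <88,46,43>
7. e7 enq(93), leaving queue <88,46,43,93>
8. e8 enq(70), leaving queue <88,46,43,93,70>
9. e9 enq(27), leaving queue <88,46,43,93,70,27>

e2; e3; e1; e4; e5; e6; e7; e8; e9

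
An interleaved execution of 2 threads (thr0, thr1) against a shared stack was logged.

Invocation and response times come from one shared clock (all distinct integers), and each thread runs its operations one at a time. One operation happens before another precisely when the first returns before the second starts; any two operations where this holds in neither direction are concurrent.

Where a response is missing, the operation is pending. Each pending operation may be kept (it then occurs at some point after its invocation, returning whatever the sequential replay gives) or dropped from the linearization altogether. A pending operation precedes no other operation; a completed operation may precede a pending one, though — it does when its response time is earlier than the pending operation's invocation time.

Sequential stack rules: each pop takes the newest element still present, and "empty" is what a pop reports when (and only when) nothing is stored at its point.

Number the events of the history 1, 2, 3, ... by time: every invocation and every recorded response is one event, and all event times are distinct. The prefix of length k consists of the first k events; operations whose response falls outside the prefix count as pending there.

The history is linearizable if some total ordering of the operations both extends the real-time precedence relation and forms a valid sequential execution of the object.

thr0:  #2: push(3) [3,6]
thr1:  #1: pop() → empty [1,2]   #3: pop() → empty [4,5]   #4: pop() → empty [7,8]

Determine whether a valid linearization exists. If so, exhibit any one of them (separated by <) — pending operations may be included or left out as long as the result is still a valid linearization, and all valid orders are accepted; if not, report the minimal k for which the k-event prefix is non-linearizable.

not linearizable — minimal violating prefix: 8 events

the violation lands at event 8, #4's response at time 8: events 1..7 linearize, events 1..8 do not
2 orders of the 4 completed stack ops respect real time; none is legal
e.g. #1, #2, #3, #4: illegal at step 3, since #3 pop() → empty cannot apply there
e.g. #1, #3, #2, #4: illegal at step 4, since #4 pop() → empty cannot apply there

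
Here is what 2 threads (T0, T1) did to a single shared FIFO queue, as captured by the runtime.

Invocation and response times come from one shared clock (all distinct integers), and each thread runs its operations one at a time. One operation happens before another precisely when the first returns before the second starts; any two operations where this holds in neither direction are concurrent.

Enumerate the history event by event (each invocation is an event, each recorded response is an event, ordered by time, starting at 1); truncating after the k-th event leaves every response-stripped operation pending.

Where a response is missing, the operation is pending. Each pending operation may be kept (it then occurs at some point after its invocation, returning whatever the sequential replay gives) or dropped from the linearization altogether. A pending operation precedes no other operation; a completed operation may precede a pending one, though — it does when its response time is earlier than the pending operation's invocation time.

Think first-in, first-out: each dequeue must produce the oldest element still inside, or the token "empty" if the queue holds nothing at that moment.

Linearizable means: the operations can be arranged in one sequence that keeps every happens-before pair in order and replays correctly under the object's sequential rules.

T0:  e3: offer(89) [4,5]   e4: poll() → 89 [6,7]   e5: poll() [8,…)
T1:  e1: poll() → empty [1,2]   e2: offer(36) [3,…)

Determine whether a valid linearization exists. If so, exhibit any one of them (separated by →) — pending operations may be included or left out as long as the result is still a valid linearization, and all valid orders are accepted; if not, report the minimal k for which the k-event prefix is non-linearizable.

step 1: e1 poll() → empty — queue <>
step 2: e3 offer(89) — queue <89>
step 3: e2 offer(36) (pending, included) — queue <89,36>
step 4: e4 poll() → 89 — queue <36>

linearizable — witness: e1 → e3 → e2 → e4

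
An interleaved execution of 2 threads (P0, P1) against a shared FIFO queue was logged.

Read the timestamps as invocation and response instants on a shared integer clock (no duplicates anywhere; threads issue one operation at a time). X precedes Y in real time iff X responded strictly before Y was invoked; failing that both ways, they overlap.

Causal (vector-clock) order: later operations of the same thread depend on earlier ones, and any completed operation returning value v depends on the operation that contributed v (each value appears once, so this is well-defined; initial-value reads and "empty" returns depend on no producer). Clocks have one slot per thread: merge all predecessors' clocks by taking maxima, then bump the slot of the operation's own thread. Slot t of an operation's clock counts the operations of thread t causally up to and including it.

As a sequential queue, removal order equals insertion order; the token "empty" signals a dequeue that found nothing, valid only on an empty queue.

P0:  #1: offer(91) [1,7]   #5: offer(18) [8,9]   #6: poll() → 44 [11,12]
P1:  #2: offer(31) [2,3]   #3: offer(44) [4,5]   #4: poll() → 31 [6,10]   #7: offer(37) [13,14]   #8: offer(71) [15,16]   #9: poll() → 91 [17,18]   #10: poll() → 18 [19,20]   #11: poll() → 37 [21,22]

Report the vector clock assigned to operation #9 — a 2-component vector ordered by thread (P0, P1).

(1, 6)

VC(#2, invoked at 2): no causal predecessors; +1 on P1 → (0, 1)
VC(#1, invoked at 1): no causal predecessors; +1 on P0 → (1, 0)
merge at #3 (invoked 4): VC(#2)=(0, 1), own-thread bump on P1 → (0, 2)
merge at #5 (invoked 8): VC(#1)=(1, 0), own-thread bump on P0 → (2, 0)
merge at #4 (invoked 6): VC(#2)=(0, 1), VC(#3)=(0, 2), own-thread bump on P1 → (0, 3)
merge at #7 (invoked 13): VC(#4)=(0, 3), own-thread bump on P1 → (0, 4)
merge at #8 (invoked 15): VC(#7)=(0, 4), own-thread bump on P1 → (0, 5)
merge at #6 (invoked 11): VC(#3)=(0, 2), VC(#5)=(2, 0), own-thread bump on P0 → (3, 2)
merge at #9 (invoked 17): VC(#1)=(1, 0), VC(#8)=(0, 5), own-thread bump on P1 → (1, 6)
merge at #10 (invoked 19): VC(#5)=(2, 0), VC(#9)=(1, 6), own-thread bump on P1 → (2, 7)
merge at #11 (invoked 21): VC(#7)=(0, 4), VC(#10)=(2, 7), own-thread bump on P1 → (2, 8)
target: VC(#9) = (1, 6)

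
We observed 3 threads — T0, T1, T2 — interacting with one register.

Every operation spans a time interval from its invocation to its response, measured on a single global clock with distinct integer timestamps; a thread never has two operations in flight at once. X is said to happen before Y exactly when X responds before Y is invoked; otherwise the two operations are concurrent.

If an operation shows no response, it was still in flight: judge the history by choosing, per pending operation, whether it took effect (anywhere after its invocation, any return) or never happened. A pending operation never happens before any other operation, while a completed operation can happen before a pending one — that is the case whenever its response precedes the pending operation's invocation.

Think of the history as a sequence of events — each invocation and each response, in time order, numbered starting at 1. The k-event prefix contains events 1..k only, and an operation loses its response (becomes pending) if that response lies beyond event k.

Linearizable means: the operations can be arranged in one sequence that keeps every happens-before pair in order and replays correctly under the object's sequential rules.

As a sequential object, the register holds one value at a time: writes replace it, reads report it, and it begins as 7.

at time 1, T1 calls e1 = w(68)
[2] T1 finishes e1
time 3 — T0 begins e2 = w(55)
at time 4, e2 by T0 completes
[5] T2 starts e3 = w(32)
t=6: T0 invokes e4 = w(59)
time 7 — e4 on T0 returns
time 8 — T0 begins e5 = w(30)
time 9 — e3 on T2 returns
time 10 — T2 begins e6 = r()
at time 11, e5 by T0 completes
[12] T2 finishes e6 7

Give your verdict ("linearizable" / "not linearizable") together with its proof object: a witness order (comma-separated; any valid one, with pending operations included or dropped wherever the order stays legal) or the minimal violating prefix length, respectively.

not linearizable — minimal violating prefix: 12 events

events 1..11 are fine; event 12 — the response of e6 at time 12 — makes the prefix non-linearizable
all 5 real-time-respecting orders fail — 6 completed register operations, no legal replay
sample order e1, e2, e3, e4, e5, e6 stalls at step 6 — e6 r() → 7 has no legal effect
sample order e1, e2, e3, e4, e6, e5 stalls at step 5 — e6 r() → 7 has no legal effect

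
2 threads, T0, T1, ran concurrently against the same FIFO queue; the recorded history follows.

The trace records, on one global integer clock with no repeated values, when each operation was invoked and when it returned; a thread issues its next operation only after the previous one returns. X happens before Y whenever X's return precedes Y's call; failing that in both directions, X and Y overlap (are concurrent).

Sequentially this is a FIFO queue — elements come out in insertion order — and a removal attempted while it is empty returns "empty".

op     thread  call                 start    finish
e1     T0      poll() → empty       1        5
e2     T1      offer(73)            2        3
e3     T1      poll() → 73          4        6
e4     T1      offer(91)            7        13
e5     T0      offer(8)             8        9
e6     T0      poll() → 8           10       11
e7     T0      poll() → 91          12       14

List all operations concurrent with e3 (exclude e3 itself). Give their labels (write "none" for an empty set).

e1

e3 spans [4,6]: anything still running between times 4 and 6 counts as concurrent
e1 [1,5]: concurrent
e2 [2,3]: before
e4 [7,13]: after
e5 [8,9]: after
e6 [10,11]: after
e7 [12,14]: after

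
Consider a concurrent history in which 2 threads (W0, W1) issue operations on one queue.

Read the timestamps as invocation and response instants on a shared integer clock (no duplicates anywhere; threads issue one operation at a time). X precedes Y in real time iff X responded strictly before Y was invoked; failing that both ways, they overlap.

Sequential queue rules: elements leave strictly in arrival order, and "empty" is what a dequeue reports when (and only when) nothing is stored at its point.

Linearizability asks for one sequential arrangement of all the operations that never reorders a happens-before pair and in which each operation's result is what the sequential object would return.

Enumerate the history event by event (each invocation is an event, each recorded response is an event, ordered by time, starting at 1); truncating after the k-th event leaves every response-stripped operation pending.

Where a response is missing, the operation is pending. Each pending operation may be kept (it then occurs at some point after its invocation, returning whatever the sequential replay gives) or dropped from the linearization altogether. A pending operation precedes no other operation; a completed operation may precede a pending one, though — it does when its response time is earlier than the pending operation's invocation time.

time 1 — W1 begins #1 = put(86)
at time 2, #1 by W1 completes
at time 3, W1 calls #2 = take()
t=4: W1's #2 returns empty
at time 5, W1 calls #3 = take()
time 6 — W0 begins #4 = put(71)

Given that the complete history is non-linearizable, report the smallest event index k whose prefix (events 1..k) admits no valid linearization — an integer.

events 1..3 are linearizable; a witness order is #1:
step 1: #1 put(86) — queue <86>
at event 4 (#2's time-4 response) nothing linearizes any more
one such order, #1, #2, breaks at step 2 where #2 take() → empty is illegal

4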